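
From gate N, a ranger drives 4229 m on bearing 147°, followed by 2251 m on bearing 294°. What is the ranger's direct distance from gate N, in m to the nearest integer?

Leg 1 (147°, 4229 m): east 4229 sin 147° = 2303.28, north 4229 cos 147° = -3546.74
Leg 2 (294°, 2251 m): east 2251 sin 294° = -2056.39, north 2251 cos 294° = 915.56
Net: 246.89 east, -2631.17 north. Distance = √((246.89)² + (-2631.17)²) = 2642.731 m.

2643 m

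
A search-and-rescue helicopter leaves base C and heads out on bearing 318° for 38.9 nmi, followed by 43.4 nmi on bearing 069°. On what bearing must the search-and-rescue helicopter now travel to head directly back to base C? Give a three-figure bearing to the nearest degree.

Leg 1 (318°, 38.9 nmi): east 38.9 sin 318° = -26.03, north 38.9 cos 318° = 28.91
Leg 2 (069°, 43.4 nmi): east 43.4 sin 69° = 40.52, north 43.4 cos 69° = 15.55
Net displacement: 14.49 east, 44.46 north. Direction back to start is (-14.49, -44.46): bearing = atan2(-14.49, -44.46) mod 360° = 198.05° ≈ 198°.

198°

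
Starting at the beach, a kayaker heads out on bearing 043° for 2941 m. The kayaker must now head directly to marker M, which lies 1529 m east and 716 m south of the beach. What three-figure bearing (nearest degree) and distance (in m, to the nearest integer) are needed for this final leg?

189°, 2906 m

Leg 1 (043°, 2941 m): east 2941 sin 43° = 2005.76, north 2941 cos 43° = 2150.91
Current position: (2005.76, 2150.91). Target: (1529, -716). Remaining: Δeast = -476.76, Δnorth = -2866.91.
Bearing = atan2(-476.76, -2866.91) mod 360° = 189.44°; distance = √((-476.76)² + (-2866.91)²) = 2906.282 m.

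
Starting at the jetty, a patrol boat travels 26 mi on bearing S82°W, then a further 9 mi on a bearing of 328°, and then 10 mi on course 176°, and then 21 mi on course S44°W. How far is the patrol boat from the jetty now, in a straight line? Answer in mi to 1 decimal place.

Leg 1 (S82°W, 26 mi): east 26 sin 262° = -25.75, north 26 cos 262° = -3.62
Leg 2 (328°, 9 mi): east 9 sin 328° = -4.77, north 9 cos 328° = 7.63
Leg 3 (176°, 10 mi): east 10 sin 176° = 0.70, north 10 cos 176° = -9.98
Leg 4 (S44°W, 21 mi): east 21 sin 224° = -14.59, north 21 cos 224° = -15.11
Net: -44.41 east, -21.07 north. Distance = √((-44.41)² + (-21.07)²) = 49.151 mi.

49.2 mi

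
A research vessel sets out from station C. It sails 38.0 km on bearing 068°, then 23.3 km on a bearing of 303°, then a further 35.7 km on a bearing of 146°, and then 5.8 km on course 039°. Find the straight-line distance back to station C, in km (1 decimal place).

Leg 1 (068°, 38.0 km): east 38.0 sin 68° = 35.23, north 38.0 cos 68° = 14.24
Leg 2 (303°, 23.3 km): east 23.3 sin 303° = -19.54, north 23.3 cos 303° = 12.69
Leg 3 (146°, 35.7 km): east 35.7 sin 146° = 19.96, north 35.7 cos 146° = -29.60
Leg 4 (039°, 5.8 km): east 5.8 sin 39° = 3.65, north 5.8 cos 39° = 4.51
Net: 39.31 east, 1.84 north. Distance = √((39.31)² + (1.84)²) = 39.348 km.

39.3 km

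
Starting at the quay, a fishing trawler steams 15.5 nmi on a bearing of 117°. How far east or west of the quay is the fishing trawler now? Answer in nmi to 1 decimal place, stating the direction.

Leg 1 (117°, 15.5 nmi): east 15.5 sin 117° = 13.81, north 15.5 cos 117° = -7.04
Net east component: 13.81 nmi.

13.8 nmi east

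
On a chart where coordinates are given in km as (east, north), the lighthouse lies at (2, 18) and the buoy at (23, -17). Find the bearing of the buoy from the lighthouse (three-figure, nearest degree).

149°

Δeast = 23 − 2 = 21.00; Δnorth = -17 − 18 = -35.00.
Bearing = atan2(Δeast, Δnorth) mod 360° = 149.04° ≈ 149°.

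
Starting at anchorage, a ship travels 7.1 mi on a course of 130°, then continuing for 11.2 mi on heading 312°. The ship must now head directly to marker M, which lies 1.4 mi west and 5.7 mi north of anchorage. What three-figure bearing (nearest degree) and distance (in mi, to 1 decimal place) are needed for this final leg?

Leg 1 (130°, 7.1 mi): east 7.1 sin 130° = 5.44, north 7.1 cos 130° = -4.56
Leg 2 (312°, 11.2 mi): east 11.2 sin 312° = -8.32, north 11.2 cos 312° = 7.49
Current position: (-2.88, 2.93). Target: (-1.4, 5.7). Remaining: Δeast = 1.48, Δnorth = 2.77.
Bearing = atan2(1.48, 2.77) mod 360° = 28.19°; distance = √((1.48)² + (2.77)²) = 3.142 mi.

028°, 3.1 mi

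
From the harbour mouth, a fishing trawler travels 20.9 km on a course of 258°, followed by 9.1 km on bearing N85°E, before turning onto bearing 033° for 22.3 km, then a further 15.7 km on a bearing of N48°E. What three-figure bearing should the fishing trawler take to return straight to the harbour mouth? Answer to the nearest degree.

Leg 1 (258°, 20.9 km): east 20.9 sin 258° = -20.44, north 20.9 cos 258° = -4.35
Leg 2 (N85°E, 9.1 km): east 9.1 sin 85° = 9.07, north 9.1 cos 85° = 0.79
Leg 3 (033°, 22.3 km): east 22.3 sin 33° = 12.15, north 22.3 cos 33° = 18.70
Leg 4 (N48°E, 15.7 km): east 15.7 sin 48° = 11.67, north 15.7 cos 48° = 10.51
Net displacement: 12.43 east, 25.66 north. Direction back to start is (-12.43, -25.66): bearing = atan2(-12.43, -25.66) mod 360° = 205.86° ≈ 206°.

206°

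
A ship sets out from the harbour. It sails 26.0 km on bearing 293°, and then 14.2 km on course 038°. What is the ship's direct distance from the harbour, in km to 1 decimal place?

26.2 km

Leg 1 (293°, 26.0 km): east 26.0 sin 293° = -23.93, north 26.0 cos 293° = 10.16
Leg 2 (038°, 14.2 km): east 14.2 sin 38° = 8.74, north 14.2 cos 38° = 11.19
Net: -15.19 east, 21.35 north. Distance = √((-15.19)² + (21.35)²) = 26.202 km.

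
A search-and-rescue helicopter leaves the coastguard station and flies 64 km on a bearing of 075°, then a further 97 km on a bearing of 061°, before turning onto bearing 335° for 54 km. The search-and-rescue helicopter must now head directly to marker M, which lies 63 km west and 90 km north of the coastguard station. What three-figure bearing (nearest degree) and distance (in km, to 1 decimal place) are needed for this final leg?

Leg 1 (075°, 64 km): east 64 sin 75° = 61.82, north 64 cos 75° = 16.56
Leg 2 (061°, 97 km): east 97 sin 61° = 84.84, north 97 cos 61° = 47.03
Leg 3 (335°, 54 km): east 54 sin 335° = -22.82, north 54 cos 335° = 48.94
Current position: (123.84, 112.53). Target: (-63, 90). Remaining: Δeast = -186.84, Δnorth = -22.53.
Bearing = atan2(-186.84, -22.53) mod 360° = 263.12°; distance = √((-186.84)² + (-22.53)²) = 188.190 km.

263°, 188.2 km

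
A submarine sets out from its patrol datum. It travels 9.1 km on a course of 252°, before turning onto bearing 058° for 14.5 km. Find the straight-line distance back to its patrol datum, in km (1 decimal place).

6.1 km

Leg 1 (252°, 9.1 km): east 9.1 sin 252° = -8.65, north 9.1 cos 252° = -2.81
Leg 2 (058°, 14.5 km): east 14.5 sin 58° = 12.30, north 14.5 cos 58° = 7.68
Net: 3.64 east, 4.87 north. Distance = √((3.64)² + (4.87)²) = 6.083 km.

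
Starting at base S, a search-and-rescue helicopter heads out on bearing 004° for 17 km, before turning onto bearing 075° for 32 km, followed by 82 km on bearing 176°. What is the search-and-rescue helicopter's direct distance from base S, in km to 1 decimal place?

Leg 1 (004°, 17 km): east 17 sin 4° = 1.19, north 17 cos 4° = 16.96
Leg 2 (075°, 32 km): east 32 sin 75° = 30.91, north 32 cos 75° = 8.28
Leg 3 (176°, 82 km): east 82 sin 176° = 5.72, north 82 cos 176° = -81.80
Net: 37.82 east, -56.56 north. Distance = √((37.82)² + (-56.56)²) = 68.037 km.

68.0 km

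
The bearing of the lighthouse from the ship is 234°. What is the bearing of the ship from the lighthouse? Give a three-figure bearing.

054°

Back-bearing = 234° − 180° = 054°.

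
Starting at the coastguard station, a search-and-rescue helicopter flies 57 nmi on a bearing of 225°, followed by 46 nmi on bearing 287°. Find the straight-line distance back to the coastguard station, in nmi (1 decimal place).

Leg 1 (225°, 57 nmi): east 57 sin 225° = -40.31, north 57 cos 225° = -40.31
Leg 2 (287°, 46 nmi): east 46 sin 287° = -43.99, north 46 cos 287° = 13.45
Net: -84.30 east, -26.86 north. Distance = √((-84.30)² + (-26.86)²) = 88.470 nmi.

88.5 nmi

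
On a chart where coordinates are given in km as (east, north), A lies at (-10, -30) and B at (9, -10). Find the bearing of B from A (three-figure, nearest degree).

044°

Δeast = 9 − -10 = 19.00; Δnorth = -10 − -30 = 20.00.
Bearing = atan2(Δeast, Δnorth) mod 360° = 43.53° ≈ 044°.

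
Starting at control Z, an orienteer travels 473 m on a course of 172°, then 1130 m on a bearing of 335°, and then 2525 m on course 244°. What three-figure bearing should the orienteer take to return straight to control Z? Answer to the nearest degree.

Leg 1 (172°, 473 m): east 473 sin 172° = 65.83, north 473 cos 172° = -468.40
Leg 2 (335°, 1130 m): east 1130 sin 335° = -477.56, north 1130 cos 335° = 1024.13
Leg 3 (244°, 2525 m): east 2525 sin 244° = -2269.45, north 2525 cos 244° = -1106.89
Net displacement: -2681.18 east, -551.16 north. Direction back to start is (2681.18, 551.16): bearing = atan2(2681.18, 551.16) mod 360° = 78.38° ≈ 078°.

078°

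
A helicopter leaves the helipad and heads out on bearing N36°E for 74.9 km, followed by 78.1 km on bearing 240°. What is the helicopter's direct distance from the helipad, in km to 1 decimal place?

Leg 1 (N36°E, 74.9 km): east 74.9 sin 36° = 44.03, north 74.9 cos 36° = 60.60
Leg 2 (240°, 78.1 km): east 78.1 sin 240° = -67.64, north 78.1 cos 240° = -39.05
Net: -23.61 east, 21.55 north. Distance = √((-23.61)² + (21.55)²) = 31.964 km.

32.0 km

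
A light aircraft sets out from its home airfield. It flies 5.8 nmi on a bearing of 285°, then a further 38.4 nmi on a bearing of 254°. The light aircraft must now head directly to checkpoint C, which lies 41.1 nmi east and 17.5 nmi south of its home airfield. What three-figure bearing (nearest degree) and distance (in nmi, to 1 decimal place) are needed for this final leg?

096°, 84.0 nmi

Leg 1 (285°, 5.8 nmi): east 5.8 sin 285° = -5.60, north 5.8 cos 285° = 1.50
Leg 2 (254°, 38.4 nmi): east 38.4 sin 254° = -36.91, north 38.4 cos 254° = -10.58
Current position: (-42.51, -9.08). Target: (41.1, -17.5). Remaining: Δeast = 83.61, Δnorth = -8.42.
Bearing = atan2(83.61, -8.42) mod 360° = 95.75°; distance = √((83.61)² + (-8.42)²) = 84.037 nmi.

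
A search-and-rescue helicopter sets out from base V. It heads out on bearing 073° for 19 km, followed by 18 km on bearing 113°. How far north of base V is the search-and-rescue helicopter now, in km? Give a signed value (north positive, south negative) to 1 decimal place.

-1.5 km

Leg 1 (073°, 19 km): east 19 sin 73° = 18.17, north 19 cos 73° = 5.56
Leg 2 (113°, 18 km): east 18 sin 113° = 16.57, north 18 cos 113° = -7.03
Net north component: -1.48 km.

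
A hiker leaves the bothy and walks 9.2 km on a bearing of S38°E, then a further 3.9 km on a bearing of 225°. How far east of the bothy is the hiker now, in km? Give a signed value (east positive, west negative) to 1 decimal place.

Leg 1 (S38°E, 9.2 km): east 9.2 sin 142° = 5.66, north 9.2 cos 142° = -7.25
Leg 2 (225°, 3.9 km): east 3.9 sin 225° = -2.76, north 3.9 cos 225° = -2.76
Net east component: 2.91 km.

2.9 km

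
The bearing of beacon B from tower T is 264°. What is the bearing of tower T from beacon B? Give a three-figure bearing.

084°

Back-bearing = 264° − 180° = 084°.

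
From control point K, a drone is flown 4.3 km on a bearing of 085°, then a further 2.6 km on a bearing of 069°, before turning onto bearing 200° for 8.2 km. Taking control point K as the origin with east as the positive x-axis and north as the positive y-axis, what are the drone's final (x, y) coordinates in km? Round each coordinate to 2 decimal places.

(3.91, -6.40)

Leg 1 (085°, 4.3 km): east 4.3 sin 85° = 4.28, north 4.3 cos 85° = 0.37
Leg 2 (069°, 2.6 km): east 2.6 sin 69° = 2.43, north 2.6 cos 69° = 0.93
Leg 3 (200°, 8.2 km): east 8.2 sin 200° = -2.80, north 8.2 cos 200° = -7.71
Summing: 3.91 km east, -6.40 km north → (3.91, -6.40).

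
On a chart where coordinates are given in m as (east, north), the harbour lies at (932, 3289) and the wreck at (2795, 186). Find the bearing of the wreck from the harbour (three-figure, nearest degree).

Δeast = 2795 − 932 = 1863.00; Δnorth = 186 − 3289 = -3103.00.
Bearing = atan2(Δeast, Δnorth) mod 360° = 149.02° ≈ 149°.

149°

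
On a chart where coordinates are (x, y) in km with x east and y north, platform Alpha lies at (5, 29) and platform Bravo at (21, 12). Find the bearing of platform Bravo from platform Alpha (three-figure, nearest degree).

137°

Δeast = 21 − 5 = 16.00; Δnorth = 12 − 29 = -17.00.
Bearing = atan2(Δeast, Δnorth) mod 360° = 136.74° ≈ 137°.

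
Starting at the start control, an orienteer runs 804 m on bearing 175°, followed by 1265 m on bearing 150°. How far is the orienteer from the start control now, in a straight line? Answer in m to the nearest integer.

Leg 1 (175°, 804 m): east 804 sin 175° = 70.07, north 804 cos 175° = -800.94
Leg 2 (150°, 1265 m): east 1265 sin 150° = 632.50, north 1265 cos 150° = -1095.52
Net: 702.57 east, -1896.46 north. Distance = √((702.57)² + (-1896.46)²) = 2022.419 m.

2022 m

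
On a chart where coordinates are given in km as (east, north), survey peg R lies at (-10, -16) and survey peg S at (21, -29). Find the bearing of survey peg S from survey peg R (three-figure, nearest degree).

113°

Δeast = 21 − -10 = 31.00; Δnorth = -29 − -16 = -13.00.
Bearing = atan2(Δeast, Δnorth) mod 360° = 112.75° ≈ 113°.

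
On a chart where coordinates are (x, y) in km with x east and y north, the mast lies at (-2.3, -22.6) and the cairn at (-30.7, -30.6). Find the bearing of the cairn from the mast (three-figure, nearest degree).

254°

Δeast = -30.7 − -2.3 = -28.40; Δnorth = -30.6 − -22.6 = -8.00.
Bearing = atan2(Δeast, Δnorth) mod 360° = 254.27° ≈ 254°.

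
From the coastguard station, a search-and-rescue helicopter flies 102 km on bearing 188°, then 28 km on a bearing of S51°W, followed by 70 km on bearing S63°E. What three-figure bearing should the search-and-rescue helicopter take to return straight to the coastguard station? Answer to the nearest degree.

350°

Leg 1 (188°, 102 km): east 102 sin 188° = -14.20, north 102 cos 188° = -101.01
Leg 2 (S51°W, 28 km): east 28 sin 231° = -21.76, north 28 cos 231° = -17.62
Leg 3 (S63°E, 70 km): east 70 sin 117° = 62.37, north 70 cos 117° = -31.78
Net displacement: 26.41 east, -150.41 north. Direction back to start is (-26.41, 150.41): bearing = atan2(-26.41, 150.41) mod 360° = 350.04° ≈ 350°.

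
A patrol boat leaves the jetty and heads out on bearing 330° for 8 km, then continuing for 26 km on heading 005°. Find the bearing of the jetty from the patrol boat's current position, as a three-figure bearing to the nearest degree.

177°

Leg 1 (330°, 8 km): east 8 sin 330° = -4.00, north 8 cos 330° = 6.93
Leg 2 (005°, 26 km): east 26 sin 5° = 2.27, north 26 cos 5° = 25.90
Net displacement: -1.73 east, 32.83 north. Direction back to start is (1.73, -32.83): bearing = atan2(1.73, -32.83) mod 360° = 176.98° ≈ 177°.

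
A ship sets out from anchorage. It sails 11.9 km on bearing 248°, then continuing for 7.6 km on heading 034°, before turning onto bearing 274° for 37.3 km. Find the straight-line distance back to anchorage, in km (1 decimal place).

Leg 1 (248°, 11.9 km): east 11.9 sin 248° = -11.03, north 11.9 cos 248° = -4.46
Leg 2 (034°, 7.6 km): east 7.6 sin 34° = 4.25, north 7.6 cos 34° = 6.30
Leg 3 (274°, 37.3 km): east 37.3 sin 274° = -37.21, north 37.3 cos 274° = 2.60
Net: -43.99 east, 4.44 north. Distance = √((-43.99)² + (4.44)²) = 44.217 km.

44.2 km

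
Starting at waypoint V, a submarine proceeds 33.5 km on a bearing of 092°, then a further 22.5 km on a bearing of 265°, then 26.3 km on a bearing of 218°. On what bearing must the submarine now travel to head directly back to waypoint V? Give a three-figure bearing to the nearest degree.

012°

Leg 1 (092°, 33.5 km): east 33.5 sin 92° = 33.48, north 33.5 cos 92° = -1.17
Leg 2 (265°, 22.5 km): east 22.5 sin 265° = -22.41, north 22.5 cos 265° = -1.96
Leg 3 (218°, 26.3 km): east 26.3 sin 218° = -16.19, north 26.3 cos 218° = -20.72
Net displacement: -5.13 east, -23.85 north. Direction back to start is (5.13, 23.85): bearing = atan2(5.13, 23.85) mod 360° = 12.13° ≈ 012°.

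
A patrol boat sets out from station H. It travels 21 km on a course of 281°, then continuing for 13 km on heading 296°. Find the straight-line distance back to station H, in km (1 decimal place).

33.7 km

Leg 1 (281°, 21 km): east 21 sin 281° = -20.61, north 21 cos 281° = 4.01
Leg 2 (296°, 13 km): east 13 sin 296° = -11.68, north 13 cos 296° = 5.70
Net: -32.30 east, 9.71 north. Distance = √((-32.30)² + (9.71)²) = 33.725 km.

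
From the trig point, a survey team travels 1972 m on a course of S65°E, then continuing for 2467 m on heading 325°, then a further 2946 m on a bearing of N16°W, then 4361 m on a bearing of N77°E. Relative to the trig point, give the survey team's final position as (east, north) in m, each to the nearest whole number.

(3809, 5000)

Leg 1 (S65°E, 1972 m): east 1972 sin 115° = 1787.24, north 1972 cos 115° = -833.40
Leg 2 (325°, 2467 m): east 2467 sin 325° = -1415.01, north 2467 cos 325° = 2020.85
Leg 3 (N16°W, 2946 m): east 2946 sin 344° = -812.03, north 2946 cos 344° = 2831.88
Leg 4 (N77°E, 4361 m): east 4361 sin 77° = 4249.23, north 4361 cos 77° = 981.01
Summing: 3809.43 m east, 5000.33 m north → (3809, 5000).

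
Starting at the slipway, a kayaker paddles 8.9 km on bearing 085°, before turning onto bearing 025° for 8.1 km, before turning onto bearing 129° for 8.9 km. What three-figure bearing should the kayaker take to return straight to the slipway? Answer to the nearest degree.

Leg 1 (085°, 8.9 km): east 8.9 sin 85° = 8.87, north 8.9 cos 85° = 0.78
Leg 2 (025°, 8.1 km): east 8.1 sin 25° = 3.42, north 8.1 cos 25° = 7.34
Leg 3 (129°, 8.9 km): east 8.9 sin 129° = 6.92, north 8.9 cos 129° = -5.60
Net displacement: 19.21 east, 2.52 north. Direction back to start is (-19.21, -2.52): bearing = atan2(-19.21, -2.52) mod 360° = 262.54° ≈ 263°.

263°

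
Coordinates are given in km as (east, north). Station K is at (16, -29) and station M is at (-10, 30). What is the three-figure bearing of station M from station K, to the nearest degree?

336°

Δeast = -10 − 16 = -26.00; Δnorth = 30 − -29 = 59.00.
Bearing = atan2(Δeast, Δnorth) mod 360° = 336.22° ≈ 336°.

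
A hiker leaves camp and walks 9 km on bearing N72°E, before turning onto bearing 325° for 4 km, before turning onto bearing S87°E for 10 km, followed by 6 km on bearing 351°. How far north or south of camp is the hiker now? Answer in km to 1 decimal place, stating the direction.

Leg 1 (N72°E, 9 km): east 9 sin 72° = 8.56, north 9 cos 72° = 2.78
Leg 2 (325°, 4 km): east 4 sin 325° = -2.29, north 4 cos 325° = 3.28
Leg 3 (S87°E, 10 km): east 10 sin 93° = 9.99, north 10 cos 93° = -0.52
Leg 4 (351°, 6 km): east 6 sin 351° = -0.94, north 6 cos 351° = 5.93
Net north component: 11.46 km.

11.5 km north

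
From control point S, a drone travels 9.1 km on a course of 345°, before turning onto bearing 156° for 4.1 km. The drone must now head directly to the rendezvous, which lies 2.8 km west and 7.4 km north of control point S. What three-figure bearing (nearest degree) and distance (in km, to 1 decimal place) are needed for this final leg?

318°, 3.2 km

Leg 1 (345°, 9.1 km): east 9.1 sin 345° = -2.36, north 9.1 cos 345° = 8.79
Leg 2 (156°, 4.1 km): east 4.1 sin 156° = 1.67, north 4.1 cos 156° = -3.75
Current position: (-0.69, 5.04). Target: (-2.8, 7.4). Remaining: Δeast = -2.11, Δnorth = 2.36.
Bearing = atan2(-2.11, 2.36) mod 360° = 318.12°; distance = √((-2.11)² + (2.36)²) = 3.164 km.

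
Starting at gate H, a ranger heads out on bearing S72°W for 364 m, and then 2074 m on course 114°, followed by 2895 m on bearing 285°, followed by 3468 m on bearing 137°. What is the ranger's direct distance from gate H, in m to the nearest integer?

2962 m

Leg 1 (S72°W, 364 m): east 364 sin 252° = -346.18, north 364 cos 252° = -112.48
Leg 2 (114°, 2074 m): east 2074 sin 114° = 1894.69, north 2074 cos 114° = -843.57
Leg 3 (285°, 2895 m): east 2895 sin 285° = -2796.36, north 2895 cos 285° = 749.28
Leg 4 (137°, 3468 m): east 3468 sin 137° = 2365.17, north 3468 cos 137° = -2536.33
Net: 1117.32 east, -2743.11 north. Distance = √((1117.32)² + (-2743.11)²) = 2961.934 m.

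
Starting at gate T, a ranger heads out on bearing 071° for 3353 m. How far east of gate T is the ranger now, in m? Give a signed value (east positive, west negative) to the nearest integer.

Leg 1 (071°, 3353 m): east 3353 sin 71° = 3170.32, north 3353 cos 71° = 1091.63
Net east component: 3170.32 m.

3170 m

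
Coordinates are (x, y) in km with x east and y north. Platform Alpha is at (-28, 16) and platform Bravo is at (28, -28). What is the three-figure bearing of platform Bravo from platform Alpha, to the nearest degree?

Δeast = 28 − -28 = 56.00; Δnorth = -28 − 16 = -44.00.
Bearing = atan2(Δeast, Δnorth) mod 360° = 128.16° ≈ 128°.

128°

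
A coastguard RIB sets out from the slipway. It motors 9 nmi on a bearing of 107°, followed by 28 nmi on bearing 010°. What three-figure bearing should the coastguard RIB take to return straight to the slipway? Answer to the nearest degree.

208°

Leg 1 (107°, 9 nmi): east 9 sin 107° = 8.61, north 9 cos 107° = -2.63
Leg 2 (010°, 28 nmi): east 28 sin 10° = 4.86, north 28 cos 10° = 27.57
Net displacement: 13.47 east, 24.94 north. Direction back to start is (-13.47, -24.94): bearing = atan2(-13.47, -24.94) mod 360° = 208.37° ≈ 208°.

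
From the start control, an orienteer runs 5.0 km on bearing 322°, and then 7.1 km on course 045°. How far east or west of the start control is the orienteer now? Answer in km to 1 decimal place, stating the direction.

1.9 km east

Leg 1 (322°, 5.0 km): east 5.0 sin 322° = -3.08, north 5.0 cos 322° = 3.94
Leg 2 (045°, 7.1 km): east 7.1 sin 45° = 5.02, north 7.1 cos 45° = 5.02
Net east component: 1.94 km.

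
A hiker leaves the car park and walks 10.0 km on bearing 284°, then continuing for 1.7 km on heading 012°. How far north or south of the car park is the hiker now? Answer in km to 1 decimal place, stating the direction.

4.1 km north

Leg 1 (284°, 10.0 km): east 10.0 sin 284° = -9.70, north 10.0 cos 284° = 2.42
Leg 2 (012°, 1.7 km): east 1.7 sin 12° = 0.35, north 1.7 cos 12° = 1.66
Net north component: 4.08 km.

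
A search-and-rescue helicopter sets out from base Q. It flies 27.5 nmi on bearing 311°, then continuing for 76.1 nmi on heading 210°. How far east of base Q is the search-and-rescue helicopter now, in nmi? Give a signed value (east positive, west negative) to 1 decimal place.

Leg 1 (311°, 27.5 nmi): east 27.5 sin 311° = -20.75, north 27.5 cos 311° = 18.04
Leg 2 (210°, 76.1 nmi): east 76.1 sin 210° = -38.05, north 76.1 cos 210° = -65.90
Net east component: -58.80 nmi.

-58.8 nmi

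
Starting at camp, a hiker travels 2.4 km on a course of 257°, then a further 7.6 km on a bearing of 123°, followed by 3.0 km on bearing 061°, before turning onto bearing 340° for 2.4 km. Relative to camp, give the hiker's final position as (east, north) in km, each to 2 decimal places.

Leg 1 (257°, 2.4 km): east 2.4 sin 257° = -2.34, north 2.4 cos 257° = -0.54
Leg 2 (123°, 7.6 km): east 7.6 sin 123° = 6.37, north 7.6 cos 123° = -4.14
Leg 3 (061°, 3.0 km): east 3.0 sin 61° = 2.62, north 3.0 cos 61° = 1.45
Leg 4 (340°, 2.4 km): east 2.4 sin 340° = -0.82, north 2.4 cos 340° = 2.26
Summing: 5.84 km east, -0.97 km north → (5.84, -0.97).

(5.84, -0.97)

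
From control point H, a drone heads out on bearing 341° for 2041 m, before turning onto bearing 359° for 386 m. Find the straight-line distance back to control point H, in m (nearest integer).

2411 m

Leg 1 (341°, 2041 m): east 2041 sin 341° = -664.48, north 2041 cos 341° = 1929.80
Leg 2 (359°, 386 m): east 386 sin 359° = -6.74, north 386 cos 359° = 385.94
Net: -671.22 east, 2315.74 north. Distance = √((-671.22)² + (2315.74)²) = 2411.060 m.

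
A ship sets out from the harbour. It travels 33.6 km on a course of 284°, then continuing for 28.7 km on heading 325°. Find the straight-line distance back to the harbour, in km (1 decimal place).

Leg 1 (284°, 33.6 km): east 33.6 sin 284° = -32.60, north 33.6 cos 284° = 8.13
Leg 2 (325°, 28.7 km): east 28.7 sin 325° = -16.46, north 28.7 cos 325° = 23.51
Net: -49.06 east, 31.64 north. Distance = √((-49.06)² + (31.64)²) = 58.380 km.

58.4 km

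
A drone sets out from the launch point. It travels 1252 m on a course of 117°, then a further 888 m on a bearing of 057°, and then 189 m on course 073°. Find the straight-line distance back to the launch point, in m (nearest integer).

Leg 1 (117°, 1252 m): east 1252 sin 117° = 1115.54, north 1252 cos 117° = -568.40
Leg 2 (057°, 888 m): east 888 sin 57° = 744.74, north 888 cos 57° = 483.64
Leg 3 (073°, 189 m): east 189 sin 73° = 180.74, north 189 cos 73° = 55.26
Net: 2041.02 east, -29.50 north. Distance = √((2041.02)² + (-29.50)²) = 2041.234 m.

2041 m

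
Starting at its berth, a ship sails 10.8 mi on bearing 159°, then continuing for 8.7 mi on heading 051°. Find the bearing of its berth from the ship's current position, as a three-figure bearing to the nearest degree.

Leg 1 (159°, 10.8 mi): east 10.8 sin 159° = 3.87, north 10.8 cos 159° = -10.08
Leg 2 (051°, 8.7 mi): east 8.7 sin 51° = 6.76, north 8.7 cos 51° = 5.48
Net displacement: 10.63 east, -4.61 north. Direction back to start is (-10.63, 4.61): bearing = atan2(-10.63, 4.61) mod 360° = 293.43° ≈ 293°.

293°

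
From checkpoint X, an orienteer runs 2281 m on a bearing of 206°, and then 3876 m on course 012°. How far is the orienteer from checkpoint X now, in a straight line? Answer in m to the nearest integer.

1752 m

Leg 1 (206°, 2281 m): east 2281 sin 206° = -999.92, north 2281 cos 206° = -2050.15
Leg 2 (012°, 3876 m): east 3876 sin 12° = 805.87, north 3876 cos 12° = 3791.30
Net: -194.06 east, 1741.15 north. Distance = √((-194.06)² + (1741.15)²) = 1751.932 m.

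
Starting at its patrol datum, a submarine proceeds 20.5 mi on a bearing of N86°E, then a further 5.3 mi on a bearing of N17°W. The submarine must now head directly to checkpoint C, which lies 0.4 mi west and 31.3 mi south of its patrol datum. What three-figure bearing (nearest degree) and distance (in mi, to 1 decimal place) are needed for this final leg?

Leg 1 (N86°E, 20.5 mi): east 20.5 sin 86° = 20.45, north 20.5 cos 86° = 1.43
Leg 2 (N17°W, 5.3 mi): east 5.3 sin 343° = -1.55, north 5.3 cos 343° = 5.07
Current position: (18.90, 6.50). Target: (-0.4, -31.3). Remaining: Δeast = -19.30, Δnorth = -37.80.
Bearing = atan2(-19.30, -37.80) mod 360° = 207.05°; distance = √((-19.30)² + (-37.80)²) = 42.441 mi.

207°, 42.4 mi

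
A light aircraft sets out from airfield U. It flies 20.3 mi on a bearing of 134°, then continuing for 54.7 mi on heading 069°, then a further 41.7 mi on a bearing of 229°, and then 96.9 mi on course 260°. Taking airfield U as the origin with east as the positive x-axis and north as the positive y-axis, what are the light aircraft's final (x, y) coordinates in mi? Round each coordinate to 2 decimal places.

(-61.23, -38.68)

Leg 1 (134°, 20.3 mi): east 20.3 sin 134° = 14.60, north 20.3 cos 134° = -14.10
Leg 2 (069°, 54.7 mi): east 54.7 sin 69° = 51.07, north 54.7 cos 69° = 19.60
Leg 3 (229°, 41.7 mi): east 41.7 sin 229° = -31.47, north 41.7 cos 229° = -27.36
Leg 4 (260°, 96.9 mi): east 96.9 sin 260° = -95.43, north 96.9 cos 260° = -16.83
Summing: -61.23 mi east, -38.68 mi north → (-61.23, -38.68).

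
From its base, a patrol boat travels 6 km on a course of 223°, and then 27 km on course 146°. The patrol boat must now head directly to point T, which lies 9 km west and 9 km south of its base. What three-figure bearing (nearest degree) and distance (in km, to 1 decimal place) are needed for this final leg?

Leg 1 (223°, 6 km): east 6 sin 223° = -4.09, north 6 cos 223° = -4.39
Leg 2 (146°, 27 km): east 27 sin 146° = 15.10, north 27 cos 146° = -22.38
Current position: (11.01, -26.77). Target: (-9, -9). Remaining: Δeast = -20.01, Δnorth = 17.77.
Bearing = atan2(-20.01, 17.77) mod 360° = 311.62°; distance = √((-20.01)² + (17.77)²) = 26.760 km.

312°, 26.8 km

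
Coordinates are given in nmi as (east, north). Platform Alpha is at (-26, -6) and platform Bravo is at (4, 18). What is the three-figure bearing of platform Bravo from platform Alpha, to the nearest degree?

051°

Δeast = 4 − -26 = 30.00; Δnorth = 18 − -6 = 24.00.
Bearing = atan2(Δeast, Δnorth) mod 360° = 51.34° ≈ 051°.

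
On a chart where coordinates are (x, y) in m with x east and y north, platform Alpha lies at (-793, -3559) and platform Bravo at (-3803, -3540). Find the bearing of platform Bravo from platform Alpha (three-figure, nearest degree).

270°

Δeast = -3803 − -793 = -3010.00; Δnorth = -3540 − -3559 = 19.00.
Bearing = atan2(Δeast, Δnorth) mod 360° = 270.36° ≈ 270°.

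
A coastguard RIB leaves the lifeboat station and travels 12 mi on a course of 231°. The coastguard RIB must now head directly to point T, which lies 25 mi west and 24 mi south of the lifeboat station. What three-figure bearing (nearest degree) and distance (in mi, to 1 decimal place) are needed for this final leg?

224°, 22.7 mi

Leg 1 (231°, 12 mi): east 12 sin 231° = -9.33, north 12 cos 231° = -7.55
Current position: (-9.33, -7.55). Target: (-25, -24). Remaining: Δeast = -15.67, Δnorth = -16.45.
Bearing = atan2(-15.67, -16.45) mod 360° = 223.62°; distance = √((-15.67)² + (-16.45)²) = 22.721 mi.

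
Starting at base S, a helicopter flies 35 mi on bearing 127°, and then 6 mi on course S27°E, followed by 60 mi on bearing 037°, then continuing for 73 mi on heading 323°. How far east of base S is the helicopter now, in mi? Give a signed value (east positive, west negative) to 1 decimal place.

22.9 mi

Leg 1 (127°, 35 mi): east 35 sin 127° = 27.95, north 35 cos 127° = -21.06
Leg 2 (S27°E, 6 mi): east 6 sin 153° = 2.72, north 6 cos 153° = -5.35
Leg 3 (037°, 60 mi): east 60 sin 37° = 36.11, north 60 cos 37° = 47.92
Leg 4 (323°, 73 mi): east 73 sin 323° = -43.93, north 73 cos 323° = 58.30
Net east component: 22.85 mi.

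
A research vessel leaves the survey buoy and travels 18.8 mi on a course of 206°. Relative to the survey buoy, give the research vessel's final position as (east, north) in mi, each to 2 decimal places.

(-8.24, -16.90)

Leg 1 (206°, 18.8 mi): east 18.8 sin 206° = -8.24, north 18.8 cos 206° = -16.90
Summing: -8.24 mi east, -16.90 mi north → (-8.24, -16.90).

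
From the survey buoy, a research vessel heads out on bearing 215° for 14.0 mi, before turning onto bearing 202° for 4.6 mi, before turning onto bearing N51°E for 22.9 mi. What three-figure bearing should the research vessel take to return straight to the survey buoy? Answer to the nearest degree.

279°

Leg 1 (215°, 14.0 mi): east 14.0 sin 215° = -8.03, north 14.0 cos 215° = -11.47
Leg 2 (202°, 4.6 mi): east 4.6 sin 202° = -1.72, north 4.6 cos 202° = -4.27
Leg 3 (N51°E, 22.9 mi): east 22.9 sin 51° = 17.80, north 22.9 cos 51° = 14.41
Net displacement: 8.04 east, -1.32 north. Direction back to start is (-8.04, 1.32): bearing = atan2(-8.04, 1.32) mod 360° = 279.33° ≈ 279°.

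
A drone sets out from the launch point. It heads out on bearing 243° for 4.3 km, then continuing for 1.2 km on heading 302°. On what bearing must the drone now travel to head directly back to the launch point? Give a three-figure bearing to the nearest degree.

Leg 1 (243°, 4.3 km): east 4.3 sin 243° = -3.83, north 4.3 cos 243° = -1.95
Leg 2 (302°, 1.2 km): east 1.2 sin 302° = -1.02, north 1.2 cos 302° = 0.64
Net displacement: -4.85 east, -1.32 north. Direction back to start is (4.85, 1.32): bearing = atan2(4.85, 1.32) mod 360° = 74.81° ≈ 075°.

075°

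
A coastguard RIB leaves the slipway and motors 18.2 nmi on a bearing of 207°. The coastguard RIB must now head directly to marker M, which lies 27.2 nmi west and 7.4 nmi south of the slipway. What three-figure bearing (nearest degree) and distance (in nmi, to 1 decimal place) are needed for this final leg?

Leg 1 (207°, 18.2 nmi): east 18.2 sin 207° = -8.26, north 18.2 cos 207° = -16.22
Current position: (-8.26, -16.22). Target: (-27.2, -7.4). Remaining: Δeast = -18.94, Δnorth = 8.82.
Bearing = atan2(-18.94, 8.82) mod 360° = 294.96°; distance = √((-18.94)² + (8.82)²) = 20.889 nmi.

295°, 20.9 nmi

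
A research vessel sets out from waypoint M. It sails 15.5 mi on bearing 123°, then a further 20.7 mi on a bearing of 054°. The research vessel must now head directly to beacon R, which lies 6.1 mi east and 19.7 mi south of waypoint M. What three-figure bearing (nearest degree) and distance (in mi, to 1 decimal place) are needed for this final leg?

225°, 33.3 mi

Leg 1 (123°, 15.5 mi): east 15.5 sin 123° = 13.00, north 15.5 cos 123° = -8.44
Leg 2 (054°, 20.7 mi): east 20.7 sin 54° = 16.75, north 20.7 cos 54° = 12.17
Current position: (29.75, 3.73). Target: (6.1, -19.7). Remaining: Δeast = -23.65, Δnorth = -23.43.
Bearing = atan2(-23.65, -23.43) mod 360° = 225.27°; distance = √((-23.65)² + (-23.43)²) = 33.285 mi.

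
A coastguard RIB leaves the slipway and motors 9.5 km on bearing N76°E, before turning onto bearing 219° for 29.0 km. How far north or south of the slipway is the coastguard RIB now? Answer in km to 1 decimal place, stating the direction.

Leg 1 (N76°E, 9.5 km): east 9.5 sin 76° = 9.22, north 9.5 cos 76° = 2.30
Leg 2 (219°, 29.0 km): east 29.0 sin 219° = -18.25, north 29.0 cos 219° = -22.54
Net north component: -20.24 km.

20.2 km south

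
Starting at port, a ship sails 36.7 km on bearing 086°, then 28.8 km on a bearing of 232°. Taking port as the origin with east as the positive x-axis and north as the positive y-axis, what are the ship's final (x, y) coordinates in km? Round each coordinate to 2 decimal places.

Leg 1 (086°, 36.7 km): east 36.7 sin 86° = 36.61, north 36.7 cos 86° = 2.56
Leg 2 (232°, 28.8 km): east 28.8 sin 232° = -22.69, north 28.8 cos 232° = -17.73
Summing: 13.92 km east, -15.17 km north → (13.92, -15.17).

(13.92, -15.17)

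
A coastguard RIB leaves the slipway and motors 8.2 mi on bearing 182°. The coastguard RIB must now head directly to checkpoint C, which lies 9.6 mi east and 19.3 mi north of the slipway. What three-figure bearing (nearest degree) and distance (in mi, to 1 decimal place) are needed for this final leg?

020°, 29.2 mi

Leg 1 (182°, 8.2 mi): east 8.2 sin 182° = -0.29, north 8.2 cos 182° = -8.20
Current position: (-0.29, -8.20). Target: (9.6, 19.3). Remaining: Δeast = 9.89, Δnorth = 27.50.
Bearing = atan2(9.89, 27.50) mod 360° = 19.78°; distance = √((9.89)² + (27.50)²) = 29.218 mi.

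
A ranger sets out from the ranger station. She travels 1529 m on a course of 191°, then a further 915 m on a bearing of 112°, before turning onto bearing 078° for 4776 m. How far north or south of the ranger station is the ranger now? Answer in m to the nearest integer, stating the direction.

Leg 1 (191°, 1529 m): east 1529 sin 191° = -291.75, north 1529 cos 191° = -1500.91
Leg 2 (112°, 915 m): east 915 sin 112° = 848.37, north 915 cos 112° = -342.77
Leg 3 (078°, 4776 m): east 4776 sin 78° = 4671.63, north 4776 cos 78° = 992.99
Net north component: -850.69 m.

851 m south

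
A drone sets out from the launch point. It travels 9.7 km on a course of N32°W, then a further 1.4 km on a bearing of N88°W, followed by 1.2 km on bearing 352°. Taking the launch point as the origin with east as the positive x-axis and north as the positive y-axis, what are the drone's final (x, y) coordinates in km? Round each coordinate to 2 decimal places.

(-6.71, 9.46)

Leg 1 (N32°W, 9.7 km): east 9.7 sin 328° = -5.14, north 9.7 cos 328° = 8.23
Leg 2 (N88°W, 1.4 km): east 1.4 sin 272° = -1.40, north 1.4 cos 272° = 0.05
Leg 3 (352°, 1.2 km): east 1.2 sin 352° = -0.17, north 1.2 cos 352° = 1.19
Summing: -6.71 km east, 9.46 km north → (-6.71, 9.46).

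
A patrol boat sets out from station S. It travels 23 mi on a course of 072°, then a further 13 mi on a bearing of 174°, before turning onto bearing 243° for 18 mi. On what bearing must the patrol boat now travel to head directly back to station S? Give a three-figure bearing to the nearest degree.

333°

Leg 1 (072°, 23 mi): east 23 sin 72° = 21.87, north 23 cos 72° = 7.11
Leg 2 (174°, 13 mi): east 13 sin 174° = 1.36, north 13 cos 174° = -12.93
Leg 3 (243°, 18 mi): east 18 sin 243° = -16.04, north 18 cos 243° = -8.17
Net displacement: 7.20 east, -13.99 north. Direction back to start is (-7.20, 13.99): bearing = atan2(-7.20, 13.99) mod 360° = 332.79° ≈ 333°.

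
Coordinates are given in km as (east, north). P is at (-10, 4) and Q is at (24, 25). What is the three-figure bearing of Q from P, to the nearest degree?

058°

Δeast = 24 − -10 = 34.00; Δnorth = 25 − 4 = 21.00.
Bearing = atan2(Δeast, Δnorth) mod 360° = 58.30° ≈ 058°.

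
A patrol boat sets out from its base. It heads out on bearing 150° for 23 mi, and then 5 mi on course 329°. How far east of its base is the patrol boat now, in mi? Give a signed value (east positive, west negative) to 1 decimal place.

Leg 1 (150°, 23 mi): east 23 sin 150° = 11.50, north 23 cos 150° = -19.92
Leg 2 (329°, 5 mi): east 5 sin 329° = -2.58, north 5 cos 329° = 4.29
Net east component: 8.92 mi.

8.9 mi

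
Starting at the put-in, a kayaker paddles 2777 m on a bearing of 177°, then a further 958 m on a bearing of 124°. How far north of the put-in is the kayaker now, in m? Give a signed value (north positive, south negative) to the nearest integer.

Leg 1 (177°, 2777 m): east 2777 sin 177° = 145.34, north 2777 cos 177° = -2773.19
Leg 2 (124°, 958 m): east 958 sin 124° = 794.22, north 958 cos 124° = -535.71
Net north component: -3308.90 m.

-3309 m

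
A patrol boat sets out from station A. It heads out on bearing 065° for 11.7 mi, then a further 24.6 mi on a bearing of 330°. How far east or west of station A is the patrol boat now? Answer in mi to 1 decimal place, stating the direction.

Leg 1 (065°, 11.7 mi): east 11.7 sin 65° = 10.60, north 11.7 cos 65° = 4.94
Leg 2 (330°, 24.6 mi): east 24.6 sin 330° = -12.30, north 24.6 cos 330° = 21.30
Net east component: -1.70 mi.

1.7 mi west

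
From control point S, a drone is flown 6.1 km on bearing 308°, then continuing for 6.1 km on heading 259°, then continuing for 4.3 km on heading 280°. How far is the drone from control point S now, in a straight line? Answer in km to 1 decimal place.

Leg 1 (308°, 6.1 km): east 6.1 sin 308° = -4.81, north 6.1 cos 308° = 3.76
Leg 2 (259°, 6.1 km): east 6.1 sin 259° = -5.99, north 6.1 cos 259° = -1.16
Leg 3 (280°, 4.3 km): east 4.3 sin 280° = -4.23, north 4.3 cos 280° = 0.75
Net: -15.03 east, 3.34 north. Distance = √((-15.03)² + (3.34)²) = 15.396 km.

15.4 km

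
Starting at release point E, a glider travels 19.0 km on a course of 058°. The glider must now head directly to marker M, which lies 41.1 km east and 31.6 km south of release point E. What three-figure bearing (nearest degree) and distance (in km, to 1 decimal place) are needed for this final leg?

Leg 1 (058°, 19.0 km): east 19.0 sin 58° = 16.11, north 19.0 cos 58° = 10.07
Current position: (16.11, 10.07). Target: (41.1, -31.6). Remaining: Δeast = 24.99, Δnorth = -41.67.
Bearing = atan2(24.99, -41.67) mod 360° = 149.05°; distance = √((24.99)² + (-41.67)²) = 48.586 km.

149°, 48.6 km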